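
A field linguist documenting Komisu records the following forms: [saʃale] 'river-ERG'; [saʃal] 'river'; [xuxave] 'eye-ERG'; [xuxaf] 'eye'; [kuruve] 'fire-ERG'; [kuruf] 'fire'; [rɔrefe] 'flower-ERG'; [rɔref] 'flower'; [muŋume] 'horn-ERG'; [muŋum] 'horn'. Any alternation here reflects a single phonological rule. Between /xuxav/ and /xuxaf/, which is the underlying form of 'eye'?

'eye' shows [v] ~ [f] at the end of the stem ([xuxave] vs [xuxaf]).
But 'flower' keeps [f] in both environments ([rɔrefe], [rɔref]), so there is no rule changing /f/ to [v] before the ERG suffix.
The underlying segment must be /v/; voiced obstruents become voiceless word-finally, yielding [f] there.

/xuxav/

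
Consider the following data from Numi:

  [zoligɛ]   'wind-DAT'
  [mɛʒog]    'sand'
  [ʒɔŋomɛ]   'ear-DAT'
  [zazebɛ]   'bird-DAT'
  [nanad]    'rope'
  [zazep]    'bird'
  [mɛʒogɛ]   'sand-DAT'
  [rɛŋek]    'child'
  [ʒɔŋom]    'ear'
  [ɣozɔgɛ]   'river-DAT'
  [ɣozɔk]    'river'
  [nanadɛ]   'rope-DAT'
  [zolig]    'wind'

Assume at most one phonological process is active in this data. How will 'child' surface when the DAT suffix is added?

[rɛŋegɛ]

In [ɣozɔk] and [ɣozɔgɛ] the final segment of 'river' alternates: [k] ~ [g].
Compare 'wind', with invariant [g] in [zolig] and [zoligɛ]: an analysis with underlying /g/ and a rule producing [k] in isolation would wrongly predict alternation here too.
Therefore /k/ is basic and [g] is derived by intervocalic voicing (voiceless stops become voiced between vowels).
From [rɛŋek] the stem 'child' is /rɛŋek/; between vowels this yields [rɛŋegɛ].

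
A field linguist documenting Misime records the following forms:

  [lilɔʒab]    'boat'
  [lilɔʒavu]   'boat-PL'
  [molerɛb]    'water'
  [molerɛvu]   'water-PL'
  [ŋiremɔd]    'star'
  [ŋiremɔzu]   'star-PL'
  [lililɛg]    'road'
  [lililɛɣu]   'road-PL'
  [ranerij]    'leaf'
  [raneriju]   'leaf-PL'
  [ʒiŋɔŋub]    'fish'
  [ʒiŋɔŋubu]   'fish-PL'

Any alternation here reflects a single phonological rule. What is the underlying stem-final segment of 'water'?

/v/

The stem for 'water' ends in [b] in [molerɛb] but [v] in [molerɛvu].
If /b/ were underlying and a rule turned it into [v] before the PL suffix, 'fish' would also alternate; but it has [b] in both [ʒiŋɔŋub] and [ʒiŋɔŋubu].
The underlying segment must be /v/; voiced fricatives become stops word-finally, yielding [b] there.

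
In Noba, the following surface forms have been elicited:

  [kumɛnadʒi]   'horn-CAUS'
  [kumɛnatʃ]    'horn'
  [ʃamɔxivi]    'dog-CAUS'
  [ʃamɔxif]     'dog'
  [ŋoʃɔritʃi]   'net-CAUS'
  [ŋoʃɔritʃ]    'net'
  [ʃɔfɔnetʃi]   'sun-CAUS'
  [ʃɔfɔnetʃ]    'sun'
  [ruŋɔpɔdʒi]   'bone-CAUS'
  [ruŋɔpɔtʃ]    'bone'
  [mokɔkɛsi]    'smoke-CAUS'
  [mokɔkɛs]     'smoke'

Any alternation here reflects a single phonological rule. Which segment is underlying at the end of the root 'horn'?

'horn' shows [dʒ] ~ [tʃ] at the end of the stem ([kumɛnadʒi] vs [kumɛnatʃ]).
The stem 'sun' ([ʃɔfɔnetʃi], [ʃɔfɔnetʃ]) shows [tʃ] unchanged in both environments, so [tʃ] cannot be basic with [dʒ] derived before the CAUS suffix.
Therefore /dʒ/ is basic and [tʃ] is derived by word-final obstruent devoicing (voiced obstruents become voiceless word-finally).

/dʒ/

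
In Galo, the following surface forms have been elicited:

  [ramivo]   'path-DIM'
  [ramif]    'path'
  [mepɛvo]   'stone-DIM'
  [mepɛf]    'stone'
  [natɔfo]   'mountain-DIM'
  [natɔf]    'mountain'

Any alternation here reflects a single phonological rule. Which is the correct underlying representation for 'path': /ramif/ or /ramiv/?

/ramiv/

In [ramivo] and [ramif] the final segment of 'path' alternates: [v] ~ [f].
If /f/ were underlying and a rule turned it into [v] before the DIM suffix, 'mountain' would also alternate; but it has [f] in both [natɔfo] and [natɔf].
So /v/ is underlying, and a rule of word-final obstruent devoicing — voiced obstruents become voiceless word-finally — gives [f].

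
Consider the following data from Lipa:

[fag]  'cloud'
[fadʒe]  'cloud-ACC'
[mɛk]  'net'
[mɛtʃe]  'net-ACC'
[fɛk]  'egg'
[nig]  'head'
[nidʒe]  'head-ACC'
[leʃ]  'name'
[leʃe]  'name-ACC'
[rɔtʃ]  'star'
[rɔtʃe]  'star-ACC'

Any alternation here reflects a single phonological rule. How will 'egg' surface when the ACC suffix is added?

In [mɛk] and [mɛtʃe] the final segment of 'net' alternates: [k] ~ [tʃ].
Compare 'star', with invariant [tʃ] in [rɔtʃ] and [rɔtʃe]: an analysis with underlying /tʃ/ and a rule producing [k] in isolation would wrongly predict alternation here too.
So /k/ is underlying, and a rule of palatalization before a front vowel — /k/ and /g/ become palato-alveolar [tʃ] and [dʒ] before a front vowel — gives [tʃ].
The one attested form of 'egg', [fɛk], shows underlying /fɛk/. Applying the same rule before a front vowel gives [fɛtʃe].

[fɛtʃe]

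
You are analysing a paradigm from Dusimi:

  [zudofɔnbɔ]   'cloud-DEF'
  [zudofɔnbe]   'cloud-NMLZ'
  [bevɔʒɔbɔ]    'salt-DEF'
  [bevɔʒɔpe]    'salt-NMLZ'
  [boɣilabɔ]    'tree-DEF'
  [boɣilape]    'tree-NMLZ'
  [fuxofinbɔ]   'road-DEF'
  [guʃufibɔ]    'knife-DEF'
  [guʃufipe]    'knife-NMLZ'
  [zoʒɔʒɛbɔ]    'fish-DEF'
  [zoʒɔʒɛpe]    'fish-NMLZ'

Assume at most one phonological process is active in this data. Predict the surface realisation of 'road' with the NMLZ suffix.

[fuxofinbe]

The NMLZ morpheme has two allomorphs, [-be] and [-pe].
The DEF suffix, which begins with [b], is invariant after every stem; so [b] is not altered by any rule here.
The NMLZ suffix is therefore /-pe/ underlyingly, with post-nasal voicing: voiceless stops become voiced after a nasal.
After 'road', which ends in a nasal, the suffix surfaces as [-be], giving [fuxofinbe].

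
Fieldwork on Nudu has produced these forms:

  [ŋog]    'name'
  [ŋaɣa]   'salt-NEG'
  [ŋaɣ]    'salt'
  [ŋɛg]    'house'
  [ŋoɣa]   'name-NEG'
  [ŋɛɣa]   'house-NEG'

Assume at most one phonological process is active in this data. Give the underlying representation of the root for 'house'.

/ŋɛg/

In [ŋɛg] and [ŋɛɣa] the final segment of 'house' alternates: [g] ~ [ɣ].
If /ɣ/ were underlying and a rule turned it into [g] in isolation, 'salt' would also alternate; but it has [ɣ] in both [ŋaɣ] and [ŋaɣa].
The underlying segment must be /g/; voiced stops become fricatives between vowels, yielding [ɣ] there.
The underlying form of 'house' is therefore /ŋɛg/.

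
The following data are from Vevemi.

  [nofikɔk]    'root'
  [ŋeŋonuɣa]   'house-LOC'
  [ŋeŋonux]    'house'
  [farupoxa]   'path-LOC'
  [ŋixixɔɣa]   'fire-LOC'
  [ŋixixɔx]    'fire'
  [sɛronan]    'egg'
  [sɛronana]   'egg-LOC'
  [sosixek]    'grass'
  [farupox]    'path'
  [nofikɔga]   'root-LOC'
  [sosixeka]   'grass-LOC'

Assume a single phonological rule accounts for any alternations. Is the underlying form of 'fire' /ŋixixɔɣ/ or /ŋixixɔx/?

'fire' shows [ɣ] ~ [x] at the end of the stem ([ŋixixɔɣa] vs [ŋixixɔx]).
If /x/ were underlying and a rule turned it into [ɣ] before the LOC suffix, 'path' would also alternate; but it has [x] in both [farupoxa] and [farupox].
The alternation reflects word-final obstruent devoicing: voiced obstruents become voiceless word-finally. /ɣ/ is underlying.

/ŋixixɔɣ/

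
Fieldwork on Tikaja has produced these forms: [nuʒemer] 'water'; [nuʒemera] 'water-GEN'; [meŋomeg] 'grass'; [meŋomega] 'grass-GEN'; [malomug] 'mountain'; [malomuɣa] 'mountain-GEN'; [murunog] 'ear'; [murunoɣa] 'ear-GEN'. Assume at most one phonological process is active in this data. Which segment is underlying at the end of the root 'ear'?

/ɣ/

The stem for 'ear' ends in [g] in [murunog] but [ɣ] in [murunoɣa].
Compare 'grass', with invariant [g] in [meŋomeg] and [meŋomega]: an analysis with underlying /g/ and a rule producing [ɣ] before the GEN suffix would wrongly predict alternation here too.
The underlying segment must be /ɣ/; voiced fricatives become stops word-finally, yielding [g] there.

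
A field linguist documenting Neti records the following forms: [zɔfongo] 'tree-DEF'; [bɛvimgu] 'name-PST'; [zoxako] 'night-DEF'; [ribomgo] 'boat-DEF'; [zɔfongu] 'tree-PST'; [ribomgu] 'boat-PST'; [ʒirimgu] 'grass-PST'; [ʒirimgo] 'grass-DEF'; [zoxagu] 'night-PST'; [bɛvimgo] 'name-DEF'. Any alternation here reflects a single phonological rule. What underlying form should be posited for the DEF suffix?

/-ko/

The DEF suffix surfaces as [-go] and [-ko], depending on the final segment of the stem.
By contrast the PST suffix keeps its initial [g] throughout — that segment must be underlying.
So the underlying form is /-ko/, and voiceless stops become voiced after a nasal.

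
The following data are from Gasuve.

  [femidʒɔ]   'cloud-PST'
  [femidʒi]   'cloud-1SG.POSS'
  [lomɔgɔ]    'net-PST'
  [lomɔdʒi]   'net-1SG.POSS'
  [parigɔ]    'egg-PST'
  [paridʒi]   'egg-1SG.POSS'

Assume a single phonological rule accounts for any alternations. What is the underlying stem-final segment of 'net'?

/g/

The stem for 'net' ends in [g] in [lomɔgɔ] but [dʒ] in [lomɔdʒi].
But 'cloud' keeps [dʒ] in both environments ([femidʒɔ], [femidʒi]), so there is no rule changing /dʒ/ to [g] before the PST suffix.
The alternation reflects palatalization before a front vowel: /g/ becomes palato-alveolar [dʒ] before a front vowel. /g/ is underlying.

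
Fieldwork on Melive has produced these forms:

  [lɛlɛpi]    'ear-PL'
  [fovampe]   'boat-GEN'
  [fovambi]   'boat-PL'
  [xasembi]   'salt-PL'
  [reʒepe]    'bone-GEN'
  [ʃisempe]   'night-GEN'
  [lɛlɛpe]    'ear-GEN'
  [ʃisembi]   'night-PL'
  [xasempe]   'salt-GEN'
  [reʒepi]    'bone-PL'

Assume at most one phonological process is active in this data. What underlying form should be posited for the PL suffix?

The PL morpheme has two allomorphs, [-bi] and [-pi].
By contrast the GEN suffix keeps its initial [p] throughout — that segment must be underlying.
The PL suffix is therefore /-bi/ underlyingly, with post-vocalic devoicing: voiced stops become voiceless after a vowel.

/-bi/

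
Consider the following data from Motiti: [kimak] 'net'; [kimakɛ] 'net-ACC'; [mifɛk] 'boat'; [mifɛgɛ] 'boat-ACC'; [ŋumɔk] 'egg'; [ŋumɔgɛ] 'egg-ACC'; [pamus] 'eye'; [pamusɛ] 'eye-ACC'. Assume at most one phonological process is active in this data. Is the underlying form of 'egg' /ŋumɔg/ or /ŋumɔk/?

/ŋumɔg/

The stem for 'egg' ends in [k] in [ŋumɔk] but [g] in [ŋumɔgɛ].
The stem 'net' ([kimak], [kimakɛ]) shows [k] unchanged in both environments, so [k] cannot be basic with [g] derived before the ACC suffix.
The underlying segment must be /g/; voiced obstruents become voiceless word-finally, yielding [k] there.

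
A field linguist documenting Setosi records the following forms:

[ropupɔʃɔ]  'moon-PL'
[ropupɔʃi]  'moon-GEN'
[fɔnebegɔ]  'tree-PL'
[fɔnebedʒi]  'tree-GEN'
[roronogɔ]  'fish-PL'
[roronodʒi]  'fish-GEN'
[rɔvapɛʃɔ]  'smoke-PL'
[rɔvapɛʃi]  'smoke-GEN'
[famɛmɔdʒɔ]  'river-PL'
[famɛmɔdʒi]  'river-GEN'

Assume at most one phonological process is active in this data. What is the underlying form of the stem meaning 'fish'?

/roronog/

The root 'fish' surfaces as [roronogɔ] and [roronodʒi], with a stem-final [g] ~ [dʒ] alternation.
If /dʒ/ were underlying and a rule turned it into [g] before the PL suffix, 'river' would also alternate; but it has [dʒ] in both [famɛmɔdʒɔ] and [famɛmɔdʒi].
Therefore /g/ is basic and [dʒ] is derived by palatalization before a front vowel (/g/ becomes palato-alveolar [dʒ] before a front vowel).
Hence 'fish' is /roronog/ underlyingly.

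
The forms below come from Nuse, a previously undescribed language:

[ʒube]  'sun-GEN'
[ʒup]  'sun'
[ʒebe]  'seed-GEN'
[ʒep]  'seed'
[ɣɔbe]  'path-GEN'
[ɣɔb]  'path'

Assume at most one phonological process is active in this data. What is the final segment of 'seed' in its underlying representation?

In [ʒebe] and [ʒep] the final segment of 'seed' alternates: [b] ~ [p].
The stem 'path' ([ɣɔbe], [ɣɔb]) shows [b] unchanged in both environments, so [b] cannot be basic with [p] derived in isolation.
The alternation reflects intervocalic voicing: voiceless stops become voiced between vowels. /p/ is underlying.

/p/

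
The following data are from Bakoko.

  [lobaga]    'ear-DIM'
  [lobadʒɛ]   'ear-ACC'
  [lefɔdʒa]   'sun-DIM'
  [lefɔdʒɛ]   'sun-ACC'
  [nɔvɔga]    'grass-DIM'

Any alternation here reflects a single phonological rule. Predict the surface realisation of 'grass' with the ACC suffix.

'ear' shows [g] ~ [dʒ] at the end of the stem ([lobaga] vs [lobadʒɛ]).
The stem 'sun' ([lefɔdʒa], [lefɔdʒɛ]) shows [dʒ] unchanged in both environments, so [dʒ] cannot be basic with [g] derived before the DIM suffix.
The alternation reflects palatalization before a front vowel: /g/ becomes palato-alveolar [dʒ] before a front vowel. /g/ is underlying.
From [nɔvɔga] the stem 'grass' is /nɔvɔg/; before a front vowel this yields [nɔvɔdʒɛ].

[nɔvɔdʒɛ]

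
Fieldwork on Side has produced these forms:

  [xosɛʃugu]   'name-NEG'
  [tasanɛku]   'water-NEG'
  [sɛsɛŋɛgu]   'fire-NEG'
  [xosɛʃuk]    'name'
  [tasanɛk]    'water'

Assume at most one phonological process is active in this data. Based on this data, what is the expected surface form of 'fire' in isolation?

[sɛsɛŋɛk]

The stem for 'name' ends in [k] in [xosɛʃuk] but [g] in [xosɛʃugu].
The stem 'water' ([tasanɛk], [tasanɛku]) shows [k] unchanged in both environments, so [k] cannot be basic with [g] derived before the NEG suffix.
So /g/ is underlying, and a rule of word-final obstruent devoicing — voiced obstruents become voiceless word-finally — gives [k].
The one attested form of 'fire', [sɛsɛŋɛgu], shows underlying /sɛsɛŋɛg/. Applying the same rule word-finally gives [sɛsɛŋɛk].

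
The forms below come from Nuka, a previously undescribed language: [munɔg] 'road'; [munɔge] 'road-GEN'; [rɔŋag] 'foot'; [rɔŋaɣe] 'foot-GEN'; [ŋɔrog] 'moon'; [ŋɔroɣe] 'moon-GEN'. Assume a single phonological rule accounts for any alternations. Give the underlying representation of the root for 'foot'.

/rɔŋaɣ/

'foot' shows [g] ~ [ɣ] at the end of the stem ([rɔŋag] vs [rɔŋaɣe]).
Compare 'road', with invariant [g] in [munɔg] and [munɔge]: an analysis with underlying /g/ and a rule producing [ɣ] before the GEN suffix would wrongly predict alternation here too.
The underlying segment must be /ɣ/; voiced fricatives become stops word-finally, yielding [g] there.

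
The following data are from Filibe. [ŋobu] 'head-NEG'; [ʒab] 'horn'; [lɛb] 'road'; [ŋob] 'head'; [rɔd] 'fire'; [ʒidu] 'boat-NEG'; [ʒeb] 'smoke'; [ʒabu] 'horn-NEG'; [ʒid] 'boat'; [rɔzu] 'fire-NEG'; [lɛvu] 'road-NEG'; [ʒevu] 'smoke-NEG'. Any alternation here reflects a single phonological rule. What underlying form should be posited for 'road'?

In [lɛvu] and [lɛb] the final segment of 'road' alternates: [v] ~ [b].
The stem 'head' ([ŋobu], [ŋob]) shows [b] unchanged in both environments, so [b] cannot be basic with [v] derived before the NEG suffix.
The underlying segment must be /v/; voiced fricatives become stops word-finally, yielding [b] there.

/lɛv/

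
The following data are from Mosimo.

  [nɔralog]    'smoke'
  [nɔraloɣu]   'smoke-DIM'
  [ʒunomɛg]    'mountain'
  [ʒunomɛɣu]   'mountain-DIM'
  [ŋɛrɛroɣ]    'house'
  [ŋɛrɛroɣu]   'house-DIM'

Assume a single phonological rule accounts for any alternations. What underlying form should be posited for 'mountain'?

In [ʒunomɛg] and [ʒunomɛɣu] the final segment of 'mountain' alternates: [g] ~ [ɣ].
The stem 'house' ([ŋɛrɛroɣ], [ŋɛrɛroɣu]) shows [ɣ] unchanged in both environments, so [ɣ] cannot be basic with [g] derived in isolation.
The underlying segment must be /g/; voiced stops become fricatives between vowels, yielding [ɣ] there.

/ʒunomɛg/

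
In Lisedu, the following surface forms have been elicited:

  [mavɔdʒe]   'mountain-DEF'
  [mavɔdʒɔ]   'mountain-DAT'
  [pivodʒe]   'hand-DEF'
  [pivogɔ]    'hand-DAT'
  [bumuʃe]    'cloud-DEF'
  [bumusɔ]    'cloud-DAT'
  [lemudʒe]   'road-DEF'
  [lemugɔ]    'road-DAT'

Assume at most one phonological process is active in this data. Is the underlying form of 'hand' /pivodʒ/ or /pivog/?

/pivog/

'hand' shows [dʒ] ~ [g] at the end of the stem ([pivodʒe] vs [pivogɔ]).
The stem 'mountain' ([mavɔdʒe], [mavɔdʒɔ]) shows [dʒ] unchanged in both environments, so [dʒ] cannot be basic with [g] derived before the DAT suffix.
So /g/ is underlying, and a rule of palatalization before a front vowel — /g/ and /s/ become palato-alveolar [dʒ] and [ʃ] before a front vowel — gives [dʒ].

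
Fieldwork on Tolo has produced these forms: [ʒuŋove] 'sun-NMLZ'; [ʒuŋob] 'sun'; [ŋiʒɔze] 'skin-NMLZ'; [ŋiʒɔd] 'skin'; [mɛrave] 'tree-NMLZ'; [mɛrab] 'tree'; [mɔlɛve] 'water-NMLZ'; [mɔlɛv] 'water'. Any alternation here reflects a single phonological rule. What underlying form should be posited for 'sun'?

/ʒuŋob/

The stem for 'sun' ends in [v] in [ʒuŋove] but [b] in [ʒuŋob].
But 'water' keeps [v] in both environments ([mɔlɛve], [mɔlɛv]), so there is no rule changing /v/ to [b] in isolation.
The alternation reflects intervocalic spirantization: voiced stops become fricatives between vowels. /b/ is underlying.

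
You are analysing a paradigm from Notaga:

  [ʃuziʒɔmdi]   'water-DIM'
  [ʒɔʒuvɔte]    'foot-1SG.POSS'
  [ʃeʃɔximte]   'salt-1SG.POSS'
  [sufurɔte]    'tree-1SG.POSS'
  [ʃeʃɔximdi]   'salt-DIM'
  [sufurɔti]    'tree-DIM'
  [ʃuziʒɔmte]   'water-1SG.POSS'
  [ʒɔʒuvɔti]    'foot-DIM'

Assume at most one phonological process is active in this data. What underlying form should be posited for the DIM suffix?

/-di/

The DIM morpheme has two allomorphs, [-di] and [-ti].
The 1SG.POSS suffix, which begins with [t], is invariant after every stem; so [t] is not altered by any rule here.
So the underlying form is /-di/, and voiced stops become voiceless after a vowel.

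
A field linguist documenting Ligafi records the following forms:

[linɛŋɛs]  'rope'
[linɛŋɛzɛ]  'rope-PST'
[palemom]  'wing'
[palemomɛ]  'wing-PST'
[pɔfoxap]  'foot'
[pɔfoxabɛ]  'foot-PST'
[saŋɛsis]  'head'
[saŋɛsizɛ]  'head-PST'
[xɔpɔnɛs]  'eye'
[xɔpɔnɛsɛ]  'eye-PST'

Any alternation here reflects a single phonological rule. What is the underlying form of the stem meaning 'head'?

The stem for 'head' ends in [s] in [saŋɛsis] but [z] in [saŋɛsizɛ].
Compare 'eye', with invariant [s] in [xɔpɔnɛs] and [xɔpɔnɛsɛ]: an analysis with underlying /s/ and a rule producing [z] before the PST suffix would wrongly predict alternation here too.
Therefore /z/ is basic and [s] is derived by word-final obstruent devoicing (voiced obstruents become voiceless word-finally).

/saŋɛsiz/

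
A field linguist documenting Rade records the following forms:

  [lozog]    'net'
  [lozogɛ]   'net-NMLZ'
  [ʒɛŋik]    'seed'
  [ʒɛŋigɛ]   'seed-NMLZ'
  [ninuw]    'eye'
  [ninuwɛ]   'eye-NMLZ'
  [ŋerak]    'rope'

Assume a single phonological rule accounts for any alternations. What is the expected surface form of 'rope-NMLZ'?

'seed' shows [k] ~ [g] at the end of the stem ([ʒɛŋik] vs [ʒɛŋigɛ]).
The stem 'net' ([lozog], [lozogɛ]) shows [g] unchanged in both environments, so [g] cannot be basic with [k] derived in isolation.
The underlying segment must be /k/; voiceless stops become voiced between vowels, yielding [g] there.
From [ŋerak] the stem 'rope' is /ŋerak/; between vowels this yields [ŋeragɛ].

[ŋeragɛ]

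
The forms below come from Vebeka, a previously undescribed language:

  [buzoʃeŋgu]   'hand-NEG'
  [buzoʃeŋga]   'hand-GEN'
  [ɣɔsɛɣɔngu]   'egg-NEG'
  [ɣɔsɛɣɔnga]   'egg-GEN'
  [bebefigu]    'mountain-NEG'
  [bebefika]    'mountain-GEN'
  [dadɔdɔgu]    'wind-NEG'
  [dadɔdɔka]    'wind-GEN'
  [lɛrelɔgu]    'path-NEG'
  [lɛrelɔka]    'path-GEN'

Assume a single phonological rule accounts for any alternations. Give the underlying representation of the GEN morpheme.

/-ka/

The GEN morpheme has two allomorphs, [-ga] and [-ka].
By contrast the NEG suffix keeps its initial [g] throughout — that segment must be underlying.
So the underlying form is /-ka/, and voiceless stops become voiced after a nasal.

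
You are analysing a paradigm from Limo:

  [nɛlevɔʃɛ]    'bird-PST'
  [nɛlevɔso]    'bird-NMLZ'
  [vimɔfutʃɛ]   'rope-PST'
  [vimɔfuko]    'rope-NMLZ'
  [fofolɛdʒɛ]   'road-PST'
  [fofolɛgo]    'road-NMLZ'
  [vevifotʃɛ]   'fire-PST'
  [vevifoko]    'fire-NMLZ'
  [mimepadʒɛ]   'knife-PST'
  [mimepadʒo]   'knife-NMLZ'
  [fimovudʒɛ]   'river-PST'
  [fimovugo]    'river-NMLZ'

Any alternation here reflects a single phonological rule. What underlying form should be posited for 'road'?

/fofolɛg/

'road' shows [dʒ] ~ [g] at the end of the stem ([fofolɛdʒɛ] vs [fofolɛgo]).
Compare 'knife', with invariant [dʒ] in [mimepadʒɛ] and [mimepadʒo]: an analysis with underlying /dʒ/ and a rule producing [g] before the NMLZ suffix would wrongly predict alternation here too.
The alternation reflects palatalization before a front vowel: /k/, /g/ and /s/ become palato-alveolar [tʃ], [dʒ] and [ʃ] before a front vowel. /g/ is underlying.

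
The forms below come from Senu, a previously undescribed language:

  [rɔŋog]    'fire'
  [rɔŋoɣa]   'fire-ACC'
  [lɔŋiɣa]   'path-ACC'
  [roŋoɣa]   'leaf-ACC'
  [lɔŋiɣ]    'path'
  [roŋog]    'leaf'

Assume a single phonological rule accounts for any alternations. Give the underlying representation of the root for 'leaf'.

/roŋog/

'leaf' shows [ɣ] ~ [g] at the end of the stem ([roŋoɣa] vs [roŋog]).
Compare 'path', with invariant [ɣ] in [lɔŋiɣa] and [lɔŋiɣ]: an analysis with underlying /ɣ/ and a rule producing [g] in isolation would wrongly predict alternation here too.
Therefore /g/ is basic and [ɣ] is derived by intervocalic spirantization (voiced stops become fricatives between vowels).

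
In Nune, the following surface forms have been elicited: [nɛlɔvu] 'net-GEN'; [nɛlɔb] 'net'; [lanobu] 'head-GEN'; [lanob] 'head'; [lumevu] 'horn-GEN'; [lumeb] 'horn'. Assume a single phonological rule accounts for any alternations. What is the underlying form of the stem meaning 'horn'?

In [lumevu] and [lumeb] the final segment of 'horn' alternates: [v] ~ [b].
But 'head' keeps [b] in both environments ([lanobu], [lanob]), so there is no rule changing /b/ to [v] before the GEN suffix.
The alternation reflects word-final hardening: voiced fricatives become stops word-finally. /v/ is underlying.

/lumev/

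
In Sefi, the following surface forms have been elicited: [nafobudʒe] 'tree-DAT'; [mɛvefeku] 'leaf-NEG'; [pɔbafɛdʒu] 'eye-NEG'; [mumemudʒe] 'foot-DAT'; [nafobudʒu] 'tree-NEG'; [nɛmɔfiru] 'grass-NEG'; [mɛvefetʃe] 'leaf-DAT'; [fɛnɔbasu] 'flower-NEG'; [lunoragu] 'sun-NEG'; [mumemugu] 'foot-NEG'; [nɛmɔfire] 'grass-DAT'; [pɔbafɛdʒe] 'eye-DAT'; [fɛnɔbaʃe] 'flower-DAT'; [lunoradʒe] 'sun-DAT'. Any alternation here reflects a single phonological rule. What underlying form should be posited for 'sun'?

The root 'sun' surfaces as [lunoragu] and [lunoradʒe], with a stem-final [g] ~ [dʒ] alternation.
If /dʒ/ were underlying and a rule turned it into [g] before the NEG suffix, 'tree' would also alternate; but it has [dʒ] in both [nafobudʒu] and [nafobudʒe].
So /g/ is underlying, and a rule of palatalization before a front vowel — /k/, /g/ and /s/ become palato-alveolar [tʃ], [dʒ] and [ʃ] before a front vowel — gives [dʒ].
The underlying form of 'sun' is therefore /lunorag/.

/lunorag/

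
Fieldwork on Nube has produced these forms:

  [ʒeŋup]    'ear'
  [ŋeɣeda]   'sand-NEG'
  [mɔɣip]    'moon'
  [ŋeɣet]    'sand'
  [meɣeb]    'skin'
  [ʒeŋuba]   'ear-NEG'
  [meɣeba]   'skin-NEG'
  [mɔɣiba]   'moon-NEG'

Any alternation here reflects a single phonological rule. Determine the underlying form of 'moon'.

/mɔɣip/

The root 'moon' surfaces as [mɔɣiba] and [mɔɣip], with a stem-final [b] ~ [p] alternation.
The stem 'skin' ([meɣeba], [meɣeb]) shows [b] unchanged in both environments, so [b] cannot be basic with [p] derived in isolation.
The underlying segment must be /p/; voiceless stops become voiced between vowels, yielding [b] there.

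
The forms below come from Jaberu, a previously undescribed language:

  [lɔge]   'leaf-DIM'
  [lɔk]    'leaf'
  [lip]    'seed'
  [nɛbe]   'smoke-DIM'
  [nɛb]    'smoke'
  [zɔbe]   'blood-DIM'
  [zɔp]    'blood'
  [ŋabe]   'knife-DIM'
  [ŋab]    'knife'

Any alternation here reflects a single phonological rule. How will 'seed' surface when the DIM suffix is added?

[libe]

The stem for 'blood' ends in [b] in [zɔbe] but [p] in [zɔp].
Compare 'smoke', with invariant [b] in [nɛbe] and [nɛb]: an analysis with underlying /b/ and a rule producing [p] in isolation would wrongly predict alternation here too.
The underlying segment must be /p/; voiceless stops become voiced between vowels, yielding [b] there.
From [lip] the stem 'seed' is /lip/; between vowels this yields [libe].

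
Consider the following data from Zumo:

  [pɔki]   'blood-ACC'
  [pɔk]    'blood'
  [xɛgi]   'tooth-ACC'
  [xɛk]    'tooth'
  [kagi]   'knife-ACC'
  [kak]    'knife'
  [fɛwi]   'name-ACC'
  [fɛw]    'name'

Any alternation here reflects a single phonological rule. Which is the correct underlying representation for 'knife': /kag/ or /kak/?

/kag/

'knife' shows [g] ~ [k] at the end of the stem ([kagi] vs [kak]).
The stem 'blood' ([pɔki], [pɔk]) shows [k] unchanged in both environments, so [k] cannot be basic with [g] derived before the ACC suffix.
The alternation reflects word-final obstruent devoicing: voiced obstruents become voiceless word-finally. /g/ is underlying.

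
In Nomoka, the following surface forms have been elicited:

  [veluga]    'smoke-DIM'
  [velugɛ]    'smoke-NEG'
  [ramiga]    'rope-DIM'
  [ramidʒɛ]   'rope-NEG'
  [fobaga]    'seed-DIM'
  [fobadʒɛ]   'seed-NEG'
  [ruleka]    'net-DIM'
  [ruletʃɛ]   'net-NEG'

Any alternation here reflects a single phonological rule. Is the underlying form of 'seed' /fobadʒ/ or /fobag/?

The root 'seed' surfaces as [fobaga] and [fobadʒɛ], with a stem-final [g] ~ [dʒ] alternation.
But 'smoke' keeps [g] in both environments ([veluga], [velugɛ]), so there is no rule changing /g/ to [dʒ] before the NEG suffix.
The alternation reflects depalatalization: palato-alveolar /tʃ/ and /dʒ/ become [k] and [g] when no front vowel follows. /dʒ/ is underlying.

/fobadʒ/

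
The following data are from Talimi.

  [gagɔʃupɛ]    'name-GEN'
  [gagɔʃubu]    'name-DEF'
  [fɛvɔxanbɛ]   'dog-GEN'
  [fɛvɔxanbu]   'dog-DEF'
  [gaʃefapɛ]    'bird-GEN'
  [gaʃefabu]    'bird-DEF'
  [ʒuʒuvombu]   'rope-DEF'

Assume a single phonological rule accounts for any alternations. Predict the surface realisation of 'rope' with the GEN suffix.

The GEN suffix surfaces as [-bɛ] and [-pɛ], depending on the final segment of the stem.
By contrast the DEF suffix keeps its initial [b] throughout — that segment must be underlying.
The GEN suffix is therefore /-pɛ/ underlyingly, with post-nasal voicing: voiceless stops become voiced after a nasal.
After 'rope', which ends in a nasal, the suffix surfaces as [-bɛ], giving [ʒuʒuvombɛ].

[ʒuʒuvombɛ]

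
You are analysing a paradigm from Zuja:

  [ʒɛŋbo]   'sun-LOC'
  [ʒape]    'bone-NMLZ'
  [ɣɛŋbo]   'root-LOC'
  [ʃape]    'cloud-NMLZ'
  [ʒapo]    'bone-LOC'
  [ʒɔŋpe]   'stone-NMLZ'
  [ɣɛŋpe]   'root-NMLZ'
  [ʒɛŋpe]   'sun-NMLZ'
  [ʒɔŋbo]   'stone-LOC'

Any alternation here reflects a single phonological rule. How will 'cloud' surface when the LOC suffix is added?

The LOC morpheme has two allomorphs, [-bo] and [-po].
The NMLZ suffix, which begins with [p], is invariant after every stem; so [p] is not altered by any rule here.
The LOC suffix is therefore /-bo/ underlyingly, with post-vocalic devoicing: voiced stops become voiceless after a vowel.
After 'cloud', which ends in a vowel, the suffix surfaces as [-po], giving [ʃapo].

[ʃapo]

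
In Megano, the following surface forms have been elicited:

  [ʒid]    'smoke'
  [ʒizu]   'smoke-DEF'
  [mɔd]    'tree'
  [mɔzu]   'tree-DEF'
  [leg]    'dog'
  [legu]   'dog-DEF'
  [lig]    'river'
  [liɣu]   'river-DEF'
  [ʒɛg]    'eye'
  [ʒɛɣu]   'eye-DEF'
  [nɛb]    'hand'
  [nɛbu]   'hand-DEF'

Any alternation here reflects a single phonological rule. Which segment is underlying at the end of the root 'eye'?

/ɣ/

The root 'eye' surfaces as [ʒɛg] and [ʒɛɣu], with a stem-final [g] ~ [ɣ] alternation.
The stem 'dog' ([leg], [legu]) shows [g] unchanged in both environments, so [g] cannot be basic with [ɣ] derived before the DEF suffix.
The alternation reflects word-final hardening: voiced fricatives become stops word-finally. /ɣ/ is underlying.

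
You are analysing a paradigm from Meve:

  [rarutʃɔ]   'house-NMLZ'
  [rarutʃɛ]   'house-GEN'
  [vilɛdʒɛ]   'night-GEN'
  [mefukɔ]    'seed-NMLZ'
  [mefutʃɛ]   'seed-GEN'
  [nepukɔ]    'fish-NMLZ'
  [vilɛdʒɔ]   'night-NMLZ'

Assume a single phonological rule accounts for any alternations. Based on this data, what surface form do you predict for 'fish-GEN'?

'seed' shows [tʃ] ~ [k] at the end of the stem ([mefutʃɛ] vs [mefukɔ]).
But 'house' keeps [tʃ] in both environments ([rarutʃɛ], [rarutʃɔ]), so there is no rule changing /tʃ/ to [k] before the NMLZ suffix.
The underlying segment must be /k/; /k/ becomes palato-alveolar [tʃ] before a front vowel, yielding [tʃ] there.
From [nepukɔ] the stem 'fish' is /nepuk/; before a front vowel this yields [neputʃɛ].

[neputʃɛ]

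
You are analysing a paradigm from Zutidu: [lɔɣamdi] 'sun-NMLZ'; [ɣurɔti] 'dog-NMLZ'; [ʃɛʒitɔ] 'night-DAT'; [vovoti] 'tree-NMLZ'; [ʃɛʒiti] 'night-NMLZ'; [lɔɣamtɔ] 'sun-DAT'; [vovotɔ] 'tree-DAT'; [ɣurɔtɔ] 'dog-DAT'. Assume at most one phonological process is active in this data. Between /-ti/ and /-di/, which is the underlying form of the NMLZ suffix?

The NMLZ suffix surfaces as [-di] and [-ti], depending on the final segment of the stem.
By contrast the DAT suffix keeps its initial [t] throughout — that segment must be underlying.
So the underlying form is /-di/, and voiced stops become voiceless after a vowel.

/-di/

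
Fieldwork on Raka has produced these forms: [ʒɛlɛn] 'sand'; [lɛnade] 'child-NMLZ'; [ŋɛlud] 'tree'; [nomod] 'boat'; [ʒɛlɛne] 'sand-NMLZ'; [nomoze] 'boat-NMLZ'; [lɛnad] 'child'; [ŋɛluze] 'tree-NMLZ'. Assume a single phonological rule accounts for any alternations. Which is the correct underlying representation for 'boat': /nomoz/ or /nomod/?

/nomoz/

In [nomod] and [nomoze] the final segment of 'boat' alternates: [d] ~ [z].
The stem 'child' ([lɛnad], [lɛnade]) shows [d] unchanged in both environments, so [d] cannot be basic with [z] derived before the NMLZ suffix.
The underlying segment must be /z/; voiced fricatives become stops word-finally, yielding [d] there.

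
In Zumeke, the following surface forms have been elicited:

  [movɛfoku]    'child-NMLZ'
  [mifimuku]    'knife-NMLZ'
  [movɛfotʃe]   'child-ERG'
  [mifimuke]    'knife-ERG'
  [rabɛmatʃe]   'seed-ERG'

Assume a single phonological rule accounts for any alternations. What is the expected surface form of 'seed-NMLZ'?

In [movɛfoku] and [movɛfotʃe] the final segment of 'child' alternates: [k] ~ [tʃ].
If /k/ were underlying and a rule turned it into [tʃ] before the ERG suffix, 'knife' would also alternate; but it has [k] in both [mifimuku] and [mifimuke].
The alternation reflects depalatalization: palato-alveolar /tʃ/ becomes [k] when no front vowel follows. /tʃ/ is underlying.
The one attested form of 'seed', [rabɛmatʃe], shows underlying /rabɛmatʃ/. Applying the same rule when no front vowel follows gives [rabɛmaku].

[rabɛmaku]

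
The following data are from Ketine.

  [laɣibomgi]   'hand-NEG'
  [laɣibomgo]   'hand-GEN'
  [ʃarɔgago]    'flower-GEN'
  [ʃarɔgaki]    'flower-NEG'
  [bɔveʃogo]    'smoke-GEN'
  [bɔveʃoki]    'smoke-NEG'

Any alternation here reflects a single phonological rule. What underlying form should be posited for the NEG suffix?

The NEG morpheme has two allomorphs, [-gi] and [-ki].
By contrast the GEN suffix keeps its initial [g] throughout — that segment must be underlying.
The NEG suffix is therefore /-ki/ underlyingly, with post-nasal voicing: voiceless stops become voiced after a nasal.

/-ki/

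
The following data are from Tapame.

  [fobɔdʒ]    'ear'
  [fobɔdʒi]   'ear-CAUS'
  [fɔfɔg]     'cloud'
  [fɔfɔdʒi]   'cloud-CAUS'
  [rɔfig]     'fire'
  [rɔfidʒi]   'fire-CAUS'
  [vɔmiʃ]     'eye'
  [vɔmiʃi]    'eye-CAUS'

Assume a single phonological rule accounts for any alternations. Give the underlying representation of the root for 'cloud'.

The stem for 'cloud' ends in [g] in [fɔfɔg] but [dʒ] in [fɔfɔdʒi].
The stem 'ear' ([fobɔdʒ], [fobɔdʒi]) shows [dʒ] unchanged in both environments, so [dʒ] cannot be basic with [g] derived in isolation.
So /g/ is underlying, and a rule of palatalization before a front vowel — /g/ becomes palato-alveolar [dʒ] before a front vowel — gives [dʒ].
So 'cloud' = /fɔfɔg/.

/fɔfɔg/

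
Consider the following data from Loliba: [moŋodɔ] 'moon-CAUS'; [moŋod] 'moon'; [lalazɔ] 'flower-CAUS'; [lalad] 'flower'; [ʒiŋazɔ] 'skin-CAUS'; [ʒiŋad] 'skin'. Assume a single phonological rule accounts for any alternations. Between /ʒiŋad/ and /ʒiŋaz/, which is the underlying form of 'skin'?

The stem for 'skin' ends in [z] in [ʒiŋazɔ] but [d] in [ʒiŋad].
The stem 'moon' ([moŋodɔ], [moŋod]) shows [d] unchanged in both environments, so [d] cannot be basic with [z] derived before the CAUS suffix.
Therefore /z/ is basic and [d] is derived by word-final hardening (voiced fricatives become stops word-finally).

/ʒiŋaz/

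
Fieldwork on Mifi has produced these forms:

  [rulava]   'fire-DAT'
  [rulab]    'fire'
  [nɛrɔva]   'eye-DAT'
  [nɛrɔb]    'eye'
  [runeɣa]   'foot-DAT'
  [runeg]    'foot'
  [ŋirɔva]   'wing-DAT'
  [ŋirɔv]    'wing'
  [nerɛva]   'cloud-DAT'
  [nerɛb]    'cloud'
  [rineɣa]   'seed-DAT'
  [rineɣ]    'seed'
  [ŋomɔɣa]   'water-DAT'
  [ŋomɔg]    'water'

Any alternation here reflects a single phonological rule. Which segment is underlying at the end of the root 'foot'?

In [runeɣa] and [runeg] the final segment of 'foot' alternates: [ɣ] ~ [g].
But 'seed' keeps [ɣ] in both environments ([rineɣa], [rineɣ]), so there is no rule changing /ɣ/ to [g] in isolation.
So /g/ is underlying, and a rule of intervocalic spirantization — voiced stops become fricatives between vowels — gives [ɣ].

/g/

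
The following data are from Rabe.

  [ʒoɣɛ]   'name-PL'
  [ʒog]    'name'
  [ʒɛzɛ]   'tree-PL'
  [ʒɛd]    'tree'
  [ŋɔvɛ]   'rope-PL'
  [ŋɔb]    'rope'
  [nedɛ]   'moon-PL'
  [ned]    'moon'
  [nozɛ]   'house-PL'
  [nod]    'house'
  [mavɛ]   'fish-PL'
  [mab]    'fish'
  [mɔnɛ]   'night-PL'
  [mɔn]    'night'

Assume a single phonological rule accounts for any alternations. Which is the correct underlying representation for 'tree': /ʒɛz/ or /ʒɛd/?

The stem for 'tree' ends in [z] in [ʒɛzɛ] but [d] in [ʒɛd].
Compare 'moon', with invariant [d] in [nedɛ] and [ned]: an analysis with underlying /d/ and a rule producing [z] before the PL suffix would wrongly predict alternation here too.
So /z/ is underlying, and a rule of word-final hardening — voiced fricatives become stops word-finally — gives [d].

/ʒɛz/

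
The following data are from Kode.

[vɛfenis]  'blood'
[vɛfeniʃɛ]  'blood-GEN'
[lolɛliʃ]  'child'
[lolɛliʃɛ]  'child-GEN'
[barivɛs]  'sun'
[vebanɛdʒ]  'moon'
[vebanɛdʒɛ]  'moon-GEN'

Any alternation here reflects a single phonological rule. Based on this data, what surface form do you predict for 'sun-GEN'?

The root 'blood' surfaces as [vɛfenis] and [vɛfeniʃɛ], with a stem-final [s] ~ [ʃ] alternation.
Compare 'child', with invariant [ʃ] in [lolɛliʃ] and [lolɛliʃɛ]: an analysis with underlying /ʃ/ and a rule producing [s] in isolation would wrongly predict alternation here too.
The alternation reflects palatalization before a front vowel: /s/ becomes palato-alveolar [ʃ] before a front vowel. /s/ is underlying.
From [barivɛs] the stem 'sun' is /barivɛs/; before a front vowel this yields [barivɛʃɛ].

[barivɛʃɛ]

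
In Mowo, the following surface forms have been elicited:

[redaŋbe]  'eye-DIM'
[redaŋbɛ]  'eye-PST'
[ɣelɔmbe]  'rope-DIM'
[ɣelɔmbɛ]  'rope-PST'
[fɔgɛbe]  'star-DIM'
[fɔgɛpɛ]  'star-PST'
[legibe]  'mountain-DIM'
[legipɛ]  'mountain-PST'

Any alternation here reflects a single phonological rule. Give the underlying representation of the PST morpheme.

The PST morpheme has two allomorphs, [-bɛ] and [-pɛ].
By contrast the DIM suffix keeps its initial [b] throughout — that segment must be underlying.
So the underlying form is /-pɛ/, and voiceless stops become voiced after a nasal.

/-pɛ/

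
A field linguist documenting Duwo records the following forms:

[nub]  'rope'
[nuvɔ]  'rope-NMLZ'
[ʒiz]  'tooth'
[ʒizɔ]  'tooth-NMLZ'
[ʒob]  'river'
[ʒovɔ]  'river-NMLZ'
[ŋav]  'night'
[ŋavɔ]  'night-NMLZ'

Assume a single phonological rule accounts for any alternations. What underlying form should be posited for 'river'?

In [ʒob] and [ʒovɔ] the final segment of 'river' alternates: [b] ~ [v].
Compare 'night', with invariant [v] in [ŋav] and [ŋavɔ]: an analysis with underlying /v/ and a rule producing [b] in isolation would wrongly predict alternation here too.
Therefore /b/ is basic and [v] is derived by intervocalic spirantization (voiced stops become fricatives between vowels).

/ʒob/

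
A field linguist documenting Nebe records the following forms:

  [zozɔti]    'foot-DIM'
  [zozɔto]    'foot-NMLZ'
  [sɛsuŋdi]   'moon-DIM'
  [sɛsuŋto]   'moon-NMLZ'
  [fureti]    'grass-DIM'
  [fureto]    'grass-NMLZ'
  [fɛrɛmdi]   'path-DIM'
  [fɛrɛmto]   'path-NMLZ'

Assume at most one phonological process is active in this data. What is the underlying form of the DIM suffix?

The DIM morpheme has two allomorphs, [-di] and [-ti].
By contrast the NMLZ suffix keeps its initial [t] throughout — that segment must be underlying.
The DIM suffix is therefore /-di/ underlyingly, with post-vocalic devoicing: voiced stops become voiceless after a vowel.

/-di/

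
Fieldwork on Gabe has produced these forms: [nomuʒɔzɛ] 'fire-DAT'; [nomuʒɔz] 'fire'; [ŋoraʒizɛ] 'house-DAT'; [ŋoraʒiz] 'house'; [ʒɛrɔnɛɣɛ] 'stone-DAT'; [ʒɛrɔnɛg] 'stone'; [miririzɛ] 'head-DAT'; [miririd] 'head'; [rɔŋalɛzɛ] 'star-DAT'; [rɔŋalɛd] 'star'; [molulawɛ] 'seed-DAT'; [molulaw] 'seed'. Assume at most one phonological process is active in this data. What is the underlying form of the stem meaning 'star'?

/rɔŋalɛd/

The stem for 'star' ends in [z] in [rɔŋalɛzɛ] but [d] in [rɔŋalɛd].
If /z/ were underlying and a rule turned it into [d] in isolation, 'house' would also alternate; but it has [z] in both [ŋoraʒizɛ] and [ŋoraʒiz].
The underlying segment must be /d/; voiced stops become fricatives between vowels, yielding [z] there.
The underlying form of 'star' is therefore /rɔŋalɛd/.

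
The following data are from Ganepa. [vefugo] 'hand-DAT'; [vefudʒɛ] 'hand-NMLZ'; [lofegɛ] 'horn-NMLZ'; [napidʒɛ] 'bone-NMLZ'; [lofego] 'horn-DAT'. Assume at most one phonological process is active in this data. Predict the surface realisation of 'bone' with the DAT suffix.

The root 'hand' surfaces as [vefudʒɛ] and [vefugo], with a stem-final [dʒ] ~ [g] alternation.
The stem 'horn' ([lofegɛ], [lofego]) shows [g] unchanged in both environments, so [g] cannot be basic with [dʒ] derived before the NMLZ suffix.
The underlying segment must be /dʒ/; palato-alveolar /dʒ/ becomes [g] when no front vowel follows, yielding [g] there.
From [napidʒɛ] the stem 'bone' is /napidʒ/; when no front vowel follows this yields [napigo].

[napigo]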